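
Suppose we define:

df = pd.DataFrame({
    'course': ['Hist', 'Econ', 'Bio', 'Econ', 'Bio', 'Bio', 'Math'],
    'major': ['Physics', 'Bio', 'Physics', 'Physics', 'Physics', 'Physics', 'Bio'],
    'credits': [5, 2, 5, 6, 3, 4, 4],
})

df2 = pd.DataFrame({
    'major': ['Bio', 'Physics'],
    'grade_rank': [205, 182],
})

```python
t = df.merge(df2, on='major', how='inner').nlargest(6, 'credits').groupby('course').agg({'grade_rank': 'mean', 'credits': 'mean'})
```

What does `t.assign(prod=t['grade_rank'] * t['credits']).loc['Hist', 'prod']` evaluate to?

merge on 'major' (how='inner') → 7 rows:
  course    major  credits  grade_rank
0   Hist  Physics        5         182
1   Econ      Bio        2         205
2    Bio  Physics        5         182
3   Econ  Physics        6         182
4    Bio  Physics        3         182
5    Bio  Physics        4         182
6   Math      Bio        4         205
take 6 rows with largest credits:
  course    major  credits  grade_rank
3   Econ  Physics        6         182
0   Hist  Physics        5         182
2    Bio  Physics        5         182
5    Bio  Physics        4         182
6   Math      Bio        4         205
4    Bio  Physics        3         182
group by course: mean(grade_rank), mean(credits):
        grade_rank  credits
course                     
Bio          182.0      4.0
Econ         182.0      6.0
Hist         182.0      5.0
Math         205.0      4.0
add column prod = t['grade_rank'] * t['credits']:
        grade_rank  credits    prod
course                             
Bio          182.0      4.0   728.0
Econ         182.0      6.0  1092.0
Hist         182.0      5.0   910.0
Math         205.0      4.0   820.0
value at row 'Hist', column 'prod' → 910.0

910.0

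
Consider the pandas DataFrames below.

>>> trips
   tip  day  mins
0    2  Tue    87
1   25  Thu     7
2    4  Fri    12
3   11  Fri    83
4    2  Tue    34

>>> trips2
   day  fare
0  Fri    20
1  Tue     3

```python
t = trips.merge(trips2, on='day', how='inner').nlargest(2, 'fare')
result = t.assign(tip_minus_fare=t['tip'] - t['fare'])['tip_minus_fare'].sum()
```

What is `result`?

merge on 'day' (how='inner') → 4 rows:
   tip  day  mins  fare
0    2  Tue    87     3
1    4  Fri    12    20
2   11  Fri    83    20
3    2  Tue    34     3
take 2 rows with largest fare:
   tip  day  mins  fare
1    4  Fri    12    20
2   11  Fri    83    20
add column tip_minus_fare = t['tip'] - t['fare']:
   tip  day  mins  fare  tip_minus_fare
1    4  Fri    12    20             -16
2   11  Fri    83    20              -9

-25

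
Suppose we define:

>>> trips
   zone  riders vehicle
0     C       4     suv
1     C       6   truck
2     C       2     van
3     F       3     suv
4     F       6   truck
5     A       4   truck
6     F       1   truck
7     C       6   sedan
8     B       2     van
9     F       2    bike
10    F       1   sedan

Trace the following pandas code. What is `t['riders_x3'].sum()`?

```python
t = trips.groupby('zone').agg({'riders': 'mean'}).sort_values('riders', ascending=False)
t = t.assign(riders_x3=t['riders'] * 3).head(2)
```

group by zone, mean of riders:
      riders
zone        
A        4.0
B        2.0
C        4.5
F        2.6
sort by riders descending:
      riders
zone        
C        4.5
A        4.0
F        2.6
B        2.0
add column riders_x3 = t['riders'] * 3:
      riders  riders_x3
zone                   
C        4.5       13.5
A        4.0       12.0
F        2.6        7.8
B        2.0        6.0
take first 2 rows:
      riders  riders_x3
zone                   
C        4.5       13.5
A        4.0       12.0
sum of column 'riders_x3' → 25.5

25.5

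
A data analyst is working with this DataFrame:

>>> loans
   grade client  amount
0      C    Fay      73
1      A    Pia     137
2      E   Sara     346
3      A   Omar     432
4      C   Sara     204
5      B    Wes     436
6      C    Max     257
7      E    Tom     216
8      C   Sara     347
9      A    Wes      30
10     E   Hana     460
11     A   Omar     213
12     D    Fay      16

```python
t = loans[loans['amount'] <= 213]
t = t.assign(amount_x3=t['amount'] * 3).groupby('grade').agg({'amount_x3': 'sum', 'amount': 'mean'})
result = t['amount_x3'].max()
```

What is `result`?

filter rows where amount <= 213:
   grade client  amount
0      C    Fay      73
1      A    Pia     137
4      C   Sara     204
9      A    Wes      30
11     A   Omar     213
12     D    Fay      16
add column amount_x3 = t['amount'] * 3:
   grade client  amount  amount_x3
0      C    Fay      73        219
1      A    Pia     137        411
4      C   Sara     204        612
9      A    Wes      30         90
11     A   Omar     213        639
12     D    Fay      16         48
group by grade: sum(amount_x3), mean(amount):
       amount_x3      amount
grade                       
A           1140  126.666667
C            831  138.500000
D             48   16.000000
So max() = 1140.

1140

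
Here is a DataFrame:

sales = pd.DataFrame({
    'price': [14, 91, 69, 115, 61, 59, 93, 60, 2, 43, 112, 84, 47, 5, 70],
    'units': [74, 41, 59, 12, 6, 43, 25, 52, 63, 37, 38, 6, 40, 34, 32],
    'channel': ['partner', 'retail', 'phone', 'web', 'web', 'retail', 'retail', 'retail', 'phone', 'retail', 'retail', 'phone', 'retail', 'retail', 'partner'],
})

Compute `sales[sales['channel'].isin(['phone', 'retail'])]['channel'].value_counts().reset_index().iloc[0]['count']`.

8

filter rows where channel in ['phone', 'retail']:
    price  units channel
1      91     41  retail
2      69     59   phone
5      59     43  retail
6      93     25  retail
7      60     52  retail
8       2     63   phone
9      43     37  retail
10    112     38  retail
11     84      6   phone
12     47     40  retail
13      5     34  retail
value_counts of channel:
channel
retail    8
phone     3
Name: count, dtype: int64
reset_index():
  channel  count
0  retail      8
1   phone      3
Finally, value at position 0, column 'count' = 8.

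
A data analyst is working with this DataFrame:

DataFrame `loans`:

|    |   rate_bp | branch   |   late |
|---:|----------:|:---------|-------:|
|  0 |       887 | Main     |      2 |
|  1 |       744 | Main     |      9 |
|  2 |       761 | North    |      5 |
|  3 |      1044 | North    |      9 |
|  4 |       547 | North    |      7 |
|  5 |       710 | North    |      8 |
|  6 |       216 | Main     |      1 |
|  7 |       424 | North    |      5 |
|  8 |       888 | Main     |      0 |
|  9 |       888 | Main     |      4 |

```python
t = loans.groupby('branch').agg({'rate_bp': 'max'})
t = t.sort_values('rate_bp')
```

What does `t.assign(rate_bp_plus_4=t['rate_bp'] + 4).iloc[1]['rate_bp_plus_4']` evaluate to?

group by branch, max of rate_bp:
        rate_bp
branch         
Main        888
North      1044
sort by rate_bp:
        rate_bp
branch         
Main        888
North      1044
add column rate_bp_plus_4 = t['rate_bp'] + 4:
        rate_bp  rate_bp_plus_4
branch                         
Main        888             892
North      1044            1048

1048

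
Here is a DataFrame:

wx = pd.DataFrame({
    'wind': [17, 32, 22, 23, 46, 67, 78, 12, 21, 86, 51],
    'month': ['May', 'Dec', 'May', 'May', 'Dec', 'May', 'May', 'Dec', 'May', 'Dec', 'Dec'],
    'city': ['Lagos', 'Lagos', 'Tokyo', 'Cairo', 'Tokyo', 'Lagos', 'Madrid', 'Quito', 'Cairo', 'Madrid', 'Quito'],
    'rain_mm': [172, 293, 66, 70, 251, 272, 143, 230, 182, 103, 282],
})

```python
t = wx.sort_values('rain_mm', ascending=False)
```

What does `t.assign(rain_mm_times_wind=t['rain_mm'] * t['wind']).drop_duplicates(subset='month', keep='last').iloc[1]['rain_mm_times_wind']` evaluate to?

sort by rain_mm descending:
    wind month    city  rain_mm
1     32   Dec   Lagos      293
10    51   Dec   Quito      282
5     67   May   Lagos      272
4     46   Dec   Tokyo      251
7     12   Dec   Quito      230
8     21   May   Cairo      182
0     17   May   Lagos      172
6     78   May  Madrid      143
9     86   Dec  Madrid      103
3     23   May   Cairo       70
2     22   May   Tokyo       66
add column rain_mm_times_wind = t['rain_mm'] * t['wind']:
    wind month    city  rain_mm  rain_mm_times_wind
1     32   Dec   Lagos      293                9376
10    51   Dec   Quito      282               14382
5     67   May   Lagos      272               18224
4     46   Dec   Tokyo      251               11546
7     12   Dec   Quito      230                2760
8     21   May   Cairo      182                3822
0     17   May   Lagos      172                2924
6     78   May  Madrid      143               11154
9     86   Dec  Madrid      103                8858
3     23   May   Cairo       70                1610
2     22   May   Tokyo       66                1452
drop duplicate month (keep=last):
   wind month    city  rain_mm  rain_mm_times_wind
9    86   Dec  Madrid      103                8858
2    22   May   Tokyo       66                1452
Hence 1452.

1452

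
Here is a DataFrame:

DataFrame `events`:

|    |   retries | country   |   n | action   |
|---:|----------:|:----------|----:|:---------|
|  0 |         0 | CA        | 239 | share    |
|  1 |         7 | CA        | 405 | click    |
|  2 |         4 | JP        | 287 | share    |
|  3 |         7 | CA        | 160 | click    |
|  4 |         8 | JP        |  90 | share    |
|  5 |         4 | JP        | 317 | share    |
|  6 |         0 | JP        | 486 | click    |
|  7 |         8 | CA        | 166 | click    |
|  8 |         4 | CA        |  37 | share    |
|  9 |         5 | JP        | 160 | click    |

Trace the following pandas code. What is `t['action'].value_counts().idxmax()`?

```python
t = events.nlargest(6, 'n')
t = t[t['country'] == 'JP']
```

share

take 6 rows with largest n:
   retries country    n action
6        0      JP  486  click
1        7      CA  405  click
5        4      JP  317  share
2        4      JP  287  share
0        0      CA  239  share
7        8      CA  166  click
filter rows where country == 'JP':
   retries country    n action
6        0      JP  486  click
5        4      JP  317  share
2        4      JP  287  share
value_counts of action:
action
share    2
click    1
Name: count, dtype: int64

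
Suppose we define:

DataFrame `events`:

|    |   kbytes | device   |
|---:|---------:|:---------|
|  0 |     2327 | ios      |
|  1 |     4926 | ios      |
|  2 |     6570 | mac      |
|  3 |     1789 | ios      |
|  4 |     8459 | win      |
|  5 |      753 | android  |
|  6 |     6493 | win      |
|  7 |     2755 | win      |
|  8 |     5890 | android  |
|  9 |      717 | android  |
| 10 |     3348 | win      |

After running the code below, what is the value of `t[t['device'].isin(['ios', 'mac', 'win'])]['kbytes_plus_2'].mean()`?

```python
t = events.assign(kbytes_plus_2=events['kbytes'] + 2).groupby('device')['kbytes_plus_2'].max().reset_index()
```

add column kbytes_plus_2 = events['kbytes'] + 2:
    kbytes   device  kbytes_plus_2
0     2327      ios           2329
1     4926      ios           4928
2     6570      mac           6572
3     1789      ios           1791
4     8459      win           8461
5      753  android            755
6     6493      win           6495
7     2755      win           2757
8     5890  android           5892
9      717  android            719
10    3348      win           3350
group by device, max of kbytes_plus_2:
device
android    5892
ios        4928
mac        6572
win        8461
Name: kbytes_plus_2, dtype: int64
reset_index():
    device  kbytes_plus_2
0  android           5892
1      ios           4928
2      mac           6572
3      win           8461
filter rows where device in ['ios', 'mac', 'win']:
  device  kbytes_plus_2
1    ios           4928
2    mac           6572
3    win           8461

6653.66666667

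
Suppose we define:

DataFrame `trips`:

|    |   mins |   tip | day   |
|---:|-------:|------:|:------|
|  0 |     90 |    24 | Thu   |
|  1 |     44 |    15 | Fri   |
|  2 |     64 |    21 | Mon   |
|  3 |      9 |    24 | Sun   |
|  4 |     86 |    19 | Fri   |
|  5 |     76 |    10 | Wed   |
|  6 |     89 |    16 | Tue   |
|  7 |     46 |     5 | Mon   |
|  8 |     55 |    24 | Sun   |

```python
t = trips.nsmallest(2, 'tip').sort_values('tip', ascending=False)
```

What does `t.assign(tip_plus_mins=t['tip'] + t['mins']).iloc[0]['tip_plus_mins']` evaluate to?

86

take 2 rows with smallest tip:
   mins  tip  day
7    46    5  Mon
5    76   10  Wed
sort by tip descending:
   mins  tip  day
5    76   10  Wed
7    46    5  Mon
add column tip_plus_mins = t['tip'] + t['mins']:
   mins  tip  day  tip_plus_mins
5    76   10  Wed             86
7    46    5  Mon             51
So iloc[0]['tip_plus_mins'] = 86.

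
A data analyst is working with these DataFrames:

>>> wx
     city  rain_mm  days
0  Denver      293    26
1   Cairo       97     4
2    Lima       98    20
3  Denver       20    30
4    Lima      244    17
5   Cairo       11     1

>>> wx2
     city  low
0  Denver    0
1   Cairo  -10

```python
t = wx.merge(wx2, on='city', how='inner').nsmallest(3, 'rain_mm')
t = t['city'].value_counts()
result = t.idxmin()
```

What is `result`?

Denver

merge on 'city' (how='inner') → 4 rows:
     city  rain_mm  days  low
0  Denver      293    26    0
1   Cairo       97     4  -10
2  Denver       20    30    0
3   Cairo       11     1  -10
take 3 rows with smallest rain_mm:
     city  rain_mm  days  low
3   Cairo       11     1  -10
2  Denver       20    30    0
1   Cairo       97     4  -10
value_counts of city:
city
Cairo     2
Denver    1
Name: count, dtype: int64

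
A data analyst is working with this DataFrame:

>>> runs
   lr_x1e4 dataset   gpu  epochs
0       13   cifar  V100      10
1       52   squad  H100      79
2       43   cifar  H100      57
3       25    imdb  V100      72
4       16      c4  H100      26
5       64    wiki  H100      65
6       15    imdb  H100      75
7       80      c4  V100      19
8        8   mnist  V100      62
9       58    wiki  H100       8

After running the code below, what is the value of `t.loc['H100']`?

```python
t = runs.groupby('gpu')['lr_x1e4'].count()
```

6

group by gpu, count of lr_x1e4:
gpu
H100    6
V100    4
Name: lr_x1e4, dtype: int64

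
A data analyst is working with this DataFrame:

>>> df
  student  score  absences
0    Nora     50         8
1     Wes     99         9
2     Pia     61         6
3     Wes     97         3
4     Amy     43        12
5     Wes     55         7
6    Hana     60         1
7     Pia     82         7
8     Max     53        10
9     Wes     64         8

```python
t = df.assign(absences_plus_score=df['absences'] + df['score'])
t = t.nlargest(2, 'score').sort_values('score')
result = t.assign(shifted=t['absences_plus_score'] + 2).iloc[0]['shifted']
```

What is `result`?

add column absences_plus_score = df['absences'] + df['score']:
  student  score  absences  absences_plus_score
0    Nora     50         8                   58
1     Wes     99         9                  108
2     Pia     61         6                   67
3     Wes     97         3                  100
4     Amy     43        12                   55
5     Wes     55         7                   62
6    Hana     60         1                   61
7     Pia     82         7                   89
8     Max     53        10                   63
9     Wes     64         8                   72
take 2 rows with largest score:
  student  score  absences  absences_plus_score
1     Wes     99         9                  108
3     Wes     97         3                  100
sort by score:
  student  score  absences  absences_plus_score
3     Wes     97         3                  100
1     Wes     99         9                  108
add column shifted = t['absences_plus_score'] + 2:
  student  score  absences  absences_plus_score  shifted
3     Wes     97         3                  100      102
1     Wes     99         9                  108      110

102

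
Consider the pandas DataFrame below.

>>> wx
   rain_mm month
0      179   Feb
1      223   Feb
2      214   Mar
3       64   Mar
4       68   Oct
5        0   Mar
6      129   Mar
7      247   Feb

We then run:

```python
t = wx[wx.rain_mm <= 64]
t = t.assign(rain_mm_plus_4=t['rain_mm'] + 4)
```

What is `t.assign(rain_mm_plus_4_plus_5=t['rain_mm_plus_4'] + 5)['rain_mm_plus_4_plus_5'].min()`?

9

filter rows where rain_mm <= 64:
   rain_mm month
3       64   Mar
5        0   Mar
add column rain_mm_plus_4 = t['rain_mm'] + 4:
   rain_mm month  rain_mm_plus_4
3       64   Mar              68
5        0   Mar               4
add column rain_mm_plus_4_plus_5 = t['rain_mm_plus_4'] + 5:
   rain_mm month  rain_mm_plus_4  rain_mm_plus_4_plus_5
3       64   Mar              68                     73
5        0   Mar               4                      9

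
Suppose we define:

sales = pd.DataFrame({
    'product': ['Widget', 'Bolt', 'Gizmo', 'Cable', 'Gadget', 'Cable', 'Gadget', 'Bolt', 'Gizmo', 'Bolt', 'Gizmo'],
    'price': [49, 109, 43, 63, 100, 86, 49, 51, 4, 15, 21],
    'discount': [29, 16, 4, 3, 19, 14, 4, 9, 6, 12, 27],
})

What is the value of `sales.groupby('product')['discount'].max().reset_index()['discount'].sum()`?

105

group by product, max of discount:
product
Bolt      16
Cable     14
Gadget    19
Gizmo     27
Widget    29
Name: discount, dtype: int64
reset_index():
  product  discount
0    Bolt        16
1   Cable        14
2  Gadget        19
3   Gizmo        27
4  Widget        29
So sum() = 105.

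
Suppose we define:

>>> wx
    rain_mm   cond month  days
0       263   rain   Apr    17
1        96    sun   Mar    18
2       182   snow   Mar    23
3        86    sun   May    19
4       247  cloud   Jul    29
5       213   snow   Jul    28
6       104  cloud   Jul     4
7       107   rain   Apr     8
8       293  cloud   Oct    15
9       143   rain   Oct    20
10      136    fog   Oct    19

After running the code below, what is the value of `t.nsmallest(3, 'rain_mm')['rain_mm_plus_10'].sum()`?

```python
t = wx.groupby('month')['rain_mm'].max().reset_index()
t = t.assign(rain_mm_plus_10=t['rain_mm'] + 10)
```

group by month, max of rain_mm:
month
Apr    263
Jul    247
Mar    182
May     86
Oct    293
Name: rain_mm, dtype: int64
reset_index():
  month  rain_mm
0   Apr      263
1   Jul      247
2   Mar      182
3   May       86
4   Oct      293
add column rain_mm_plus_10 = t['rain_mm'] + 10:
  month  rain_mm  rain_mm_plus_10
0   Apr      263              273
1   Jul      247              257
2   Mar      182              192
3   May       86               96
4   Oct      293              303
take 3 rows with smallest rain_mm:
  month  rain_mm  rain_mm_plus_10
3   May       86               96
2   Mar      182              192
1   Jul      247              257
Then the sum of column 'rain_mm_plus_10': 545

545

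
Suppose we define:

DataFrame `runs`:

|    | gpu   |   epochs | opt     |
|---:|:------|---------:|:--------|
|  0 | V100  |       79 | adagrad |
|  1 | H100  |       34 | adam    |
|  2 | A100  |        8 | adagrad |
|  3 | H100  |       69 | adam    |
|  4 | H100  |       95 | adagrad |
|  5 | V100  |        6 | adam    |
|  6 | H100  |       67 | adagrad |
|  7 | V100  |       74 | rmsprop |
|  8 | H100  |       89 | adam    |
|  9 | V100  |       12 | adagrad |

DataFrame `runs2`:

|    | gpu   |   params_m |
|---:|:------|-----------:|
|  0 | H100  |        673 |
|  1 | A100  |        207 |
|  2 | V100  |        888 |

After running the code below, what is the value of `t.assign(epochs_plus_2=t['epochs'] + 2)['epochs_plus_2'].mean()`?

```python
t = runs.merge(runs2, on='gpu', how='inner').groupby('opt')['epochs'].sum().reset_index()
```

179.666666667

merge on 'gpu' (how='inner') → 10 rows:
    gpu  epochs      opt  params_m
0  V100      79  adagrad       888
1  H100      34     adam       673
2  A100       8  adagrad       207
3  H100      69     adam       673
4  H100      95  adagrad       673
5  V100       6     adam       888
6  H100      67  adagrad       673
7  V100      74  rmsprop       888
8  H100      89     adam       673
9  V100      12  adagrad       888
group by opt, sum of epochs:
opt
adagrad    261
adam       198
rmsprop     74
Name: epochs, dtype: int64
reset_index():
       opt  epochs
0  adagrad     261
1     adam     198
2  rmsprop      74
add column epochs_plus_2 = t['epochs'] + 2:
       opt  epochs  epochs_plus_2
0  adagrad     261            263
1     adam     198            200
2  rmsprop      74             76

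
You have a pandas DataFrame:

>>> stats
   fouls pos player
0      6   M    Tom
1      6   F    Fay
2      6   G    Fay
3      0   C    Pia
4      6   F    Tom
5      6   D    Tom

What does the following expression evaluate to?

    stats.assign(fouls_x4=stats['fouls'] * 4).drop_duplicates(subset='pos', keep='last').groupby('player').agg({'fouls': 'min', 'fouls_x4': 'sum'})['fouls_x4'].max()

72

add column fouls_x4 = stats['fouls'] * 4:
   fouls pos player  fouls_x4
0      6   M    Tom        24
1      6   F    Fay        24
2      6   G    Fay        24
3      0   C    Pia         0
4      6   F    Tom        24
5      6   D    Tom        24
drop duplicate pos (keep=last):
   fouls pos player  fouls_x4
0      6   M    Tom        24
2      6   G    Fay        24
3      0   C    Pia         0
4      6   F    Tom        24
5      6   D    Tom        24
group by player: min(fouls), sum(fouls_x4):
        fouls  fouls_x4
player                 
Fay         6        24
Pia         0         0
Tom         6        72
max of column 'fouls_x4' → 72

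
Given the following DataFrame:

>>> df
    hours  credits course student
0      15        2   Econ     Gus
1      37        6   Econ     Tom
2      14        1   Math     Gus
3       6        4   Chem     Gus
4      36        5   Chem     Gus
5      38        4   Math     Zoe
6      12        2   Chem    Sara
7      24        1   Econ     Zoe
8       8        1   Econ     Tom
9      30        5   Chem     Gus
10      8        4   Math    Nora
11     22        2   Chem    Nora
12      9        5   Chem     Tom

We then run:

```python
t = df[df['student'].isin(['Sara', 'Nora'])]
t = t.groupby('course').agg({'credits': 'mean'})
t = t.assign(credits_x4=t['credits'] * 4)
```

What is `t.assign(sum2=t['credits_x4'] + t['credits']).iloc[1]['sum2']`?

filter rows where student in ['Sara', 'Nora']:
    hours  credits course student
6      12        2   Chem    Sara
10      8        4   Math    Nora
11     22        2   Chem    Nora
group by course, mean of credits:
        credits
course         
Chem        2.0
Math        4.0
add column credits_x4 = t['credits'] * 4:
        credits  credits_x4
course                     
Chem        2.0         8.0
Math        4.0        16.0
add column sum2 = t['credits_x4'] + t['credits']:
        credits  credits_x4  sum2
course                           
Chem        2.0         8.0  10.0
Math        4.0        16.0  20.0
value at position 1, column 'sum2' → 20.0

20.0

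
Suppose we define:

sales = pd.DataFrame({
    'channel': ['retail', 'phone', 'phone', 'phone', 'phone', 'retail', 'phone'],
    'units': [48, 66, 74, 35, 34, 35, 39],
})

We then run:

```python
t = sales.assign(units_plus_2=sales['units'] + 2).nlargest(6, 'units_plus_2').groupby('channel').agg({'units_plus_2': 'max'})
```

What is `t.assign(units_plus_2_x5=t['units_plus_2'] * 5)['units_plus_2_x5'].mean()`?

315.0

add column units_plus_2 = sales['units'] + 2:
  channel  units  units_plus_2
0  retail     48            50
1   phone     66            68
2   phone     74            76
3   phone     35            37
4   phone     34            36
5  retail     35            37
6   phone     39            41
take 6 rows with largest units_plus_2:
  channel  units  units_plus_2
2   phone     74            76
1   phone     66            68
0  retail     48            50
6   phone     39            41
3   phone     35            37
5  retail     35            37
group by channel, max of units_plus_2:
         units_plus_2
channel              
phone              76
retail             50
add column units_plus_2_x5 = t['units_plus_2'] * 5:
         units_plus_2  units_plus_2_x5
channel                               
phone              76              380
retail             50              250
Hence 315.0.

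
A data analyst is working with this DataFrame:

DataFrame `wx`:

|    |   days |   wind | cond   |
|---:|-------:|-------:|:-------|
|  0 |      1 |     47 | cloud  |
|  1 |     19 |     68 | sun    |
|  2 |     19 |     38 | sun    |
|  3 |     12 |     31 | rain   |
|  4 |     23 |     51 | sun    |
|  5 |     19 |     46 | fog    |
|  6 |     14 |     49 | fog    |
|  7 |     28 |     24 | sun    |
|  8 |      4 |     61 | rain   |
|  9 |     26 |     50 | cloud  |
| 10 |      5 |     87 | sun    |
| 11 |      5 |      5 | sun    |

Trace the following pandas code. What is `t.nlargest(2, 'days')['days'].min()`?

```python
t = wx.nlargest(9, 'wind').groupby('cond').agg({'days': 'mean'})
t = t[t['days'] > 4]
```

16.5

take 9 rows with largest wind:
    days  wind   cond
10     5    87    sun
1     19    68    sun
8      4    61   rain
4     23    51    sun
9     26    50  cloud
6     14    49    fog
0      1    47  cloud
5     19    46    fog
2     19    38    sun
group by cond, mean of days:
       days
cond       
cloud  13.5
fog    16.5
rain    4.0
sun    16.5
filter rows where days > 4:
       days
cond       
cloud  13.5
fog    16.5
sun    16.5
take 2 rows with largest days:
      days
cond      
fog   16.5
sun   16.5
min of column 'days' → 16.5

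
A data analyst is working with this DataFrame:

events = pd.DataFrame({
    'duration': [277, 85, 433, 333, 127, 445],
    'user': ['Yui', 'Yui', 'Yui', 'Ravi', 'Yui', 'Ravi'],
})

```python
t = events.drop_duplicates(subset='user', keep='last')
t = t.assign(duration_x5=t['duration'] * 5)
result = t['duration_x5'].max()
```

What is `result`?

drop duplicate user (keep=last):
   duration  user
4       127   Yui
5       445  Ravi
add column duration_x5 = t['duration'] * 5:
   duration  user  duration_x5
4       127   Yui          635
5       445  Ravi         2225
Finally, max of column 'duration_x5' = 2225.

2225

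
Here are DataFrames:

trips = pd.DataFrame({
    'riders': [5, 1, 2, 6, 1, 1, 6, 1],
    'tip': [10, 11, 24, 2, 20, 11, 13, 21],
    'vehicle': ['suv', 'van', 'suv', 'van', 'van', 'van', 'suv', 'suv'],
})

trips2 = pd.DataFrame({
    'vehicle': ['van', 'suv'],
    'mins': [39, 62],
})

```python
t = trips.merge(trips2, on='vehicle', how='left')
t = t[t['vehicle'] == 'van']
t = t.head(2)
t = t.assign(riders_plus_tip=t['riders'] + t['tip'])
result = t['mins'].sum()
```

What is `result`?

78

merge on 'vehicle' (how='left') → 8 rows:
   riders  tip vehicle  mins
0       5   10     suv    62
1       1   11     van    39
2       2   24     suv    62
3       6    2     van    39
4       1   20     van    39
5       1   11     van    39
6       6   13     suv    62
7       1   21     suv    62
filter rows where vehicle == 'van':
   riders  tip vehicle  mins
1       1   11     van    39
3       6    2     van    39
4       1   20     van    39
5       1   11     van    39
take first 2 rows:
   riders  tip vehicle  mins
1       1   11     van    39
3       6    2     van    39
add column riders_plus_tip = t['riders'] + t['tip']:
   riders  tip vehicle  mins  riders_plus_tip
1       1   11     van    39               12
3       6    2     van    39                8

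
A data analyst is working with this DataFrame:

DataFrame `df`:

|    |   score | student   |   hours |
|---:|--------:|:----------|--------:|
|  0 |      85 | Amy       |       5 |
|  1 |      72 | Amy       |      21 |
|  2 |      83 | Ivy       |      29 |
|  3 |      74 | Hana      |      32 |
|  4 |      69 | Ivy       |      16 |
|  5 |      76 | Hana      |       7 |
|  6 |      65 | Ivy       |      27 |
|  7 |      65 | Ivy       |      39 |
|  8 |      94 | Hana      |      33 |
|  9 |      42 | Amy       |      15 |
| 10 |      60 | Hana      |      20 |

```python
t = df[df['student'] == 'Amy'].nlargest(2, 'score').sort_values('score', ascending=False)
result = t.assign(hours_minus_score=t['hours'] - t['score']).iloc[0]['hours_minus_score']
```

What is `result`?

-80

filter rows where student == 'Amy':
   score student  hours
0     85     Amy      5
1     72     Amy     21
9     42     Amy     15
take 2 rows with largest score:
   score student  hours
0     85     Amy      5
1     72     Amy     21
sort by score descending:
   score student  hours
0     85     Amy      5
1     72     Amy     21
add column hours_minus_score = t['hours'] - t['score']:
   score student  hours  hours_minus_score
0     85     Amy      5                -80
1     72     Amy     21                -51
Finally, value at position 0, column 'hours_minus_score' = -80.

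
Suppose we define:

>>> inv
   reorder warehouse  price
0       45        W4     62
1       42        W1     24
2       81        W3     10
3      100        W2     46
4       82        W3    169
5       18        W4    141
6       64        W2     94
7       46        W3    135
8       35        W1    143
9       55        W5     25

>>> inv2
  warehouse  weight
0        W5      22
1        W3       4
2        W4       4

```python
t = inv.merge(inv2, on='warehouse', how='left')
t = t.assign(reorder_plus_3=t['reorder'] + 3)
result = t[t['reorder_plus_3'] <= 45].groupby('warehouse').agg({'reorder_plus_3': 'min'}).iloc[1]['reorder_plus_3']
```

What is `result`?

21

merge on 'warehouse' (how='left') → 10 rows:
   reorder warehouse  price  weight
0       45        W4     62     4.0
1       42        W1     24     NaN
2       81        W3     10     4.0
3      100        W2     46     NaN
4       82        W3    169     4.0
5       18        W4    141     4.0
6       64        W2     94     NaN
7       46        W3    135     4.0
8       35        W1    143     NaN
9       55        W5     25    22.0
add column reorder_plus_3 = t['reorder'] + 3:
   reorder warehouse  price  weight  reorder_plus_3
0       45        W4     62     4.0              48
1       42        W1     24     NaN              45
2       81        W3     10     4.0              84
3      100        W2     46     NaN             103
4       82        W3    169     4.0              85
5       18        W4    141     4.0              21
6       64        W2     94     NaN              67
7       46        W3    135     4.0              49
8       35        W1    143     NaN              38
9       55        W5     25    22.0              58
filter rows where reorder_plus_3 <= 45:
   reorder warehouse  price  weight  reorder_plus_3
1       42        W1     24     NaN              45
5       18        W4    141     4.0              21
8       35        W1    143     NaN              38
group by warehouse, min of reorder_plus_3:
           reorder_plus_3
warehouse                
W1                     38
W4                     21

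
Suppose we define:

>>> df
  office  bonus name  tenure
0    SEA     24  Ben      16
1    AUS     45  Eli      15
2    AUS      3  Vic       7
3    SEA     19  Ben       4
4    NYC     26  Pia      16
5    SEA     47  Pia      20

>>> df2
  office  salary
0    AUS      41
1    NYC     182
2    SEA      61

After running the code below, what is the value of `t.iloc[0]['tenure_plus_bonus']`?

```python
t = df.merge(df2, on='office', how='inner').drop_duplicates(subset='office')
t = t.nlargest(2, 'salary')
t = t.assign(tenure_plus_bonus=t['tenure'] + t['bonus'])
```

merge on 'office' (how='inner') → 6 rows:
  office  bonus name  tenure  salary
0    SEA     24  Ben      16      61
1    AUS     45  Eli      15      41
2    AUS      3  Vic       7      41
3    SEA     19  Ben       4      61
4    NYC     26  Pia      16     182
5    SEA     47  Pia      20      61
drop duplicate office (keep=first):
  office  bonus name  tenure  salary
0    SEA     24  Ben      16      61
1    AUS     45  Eli      15      41
4    NYC     26  Pia      16     182
take 2 rows with largest salary:
  office  bonus name  tenure  salary
4    NYC     26  Pia      16     182
0    SEA     24  Ben      16      61
add column tenure_plus_bonus = t['tenure'] + t['bonus']:
  office  bonus name  tenure  salary  tenure_plus_bonus
4    NYC     26  Pia      16     182                 42
0    SEA     24  Ben      16      61                 40
value at position 0, column 'tenure_plus_bonus' → 42

42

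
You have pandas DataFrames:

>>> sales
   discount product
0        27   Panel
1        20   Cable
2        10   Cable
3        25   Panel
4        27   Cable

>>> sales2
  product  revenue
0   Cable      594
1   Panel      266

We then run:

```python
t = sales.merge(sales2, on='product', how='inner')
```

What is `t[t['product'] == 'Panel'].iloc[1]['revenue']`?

merge on 'product' (how='inner') → 5 rows:
   discount product  revenue
0        27   Panel      266
1        20   Cable      594
2        10   Cable      594
3        25   Panel      266
4        27   Cable      594
filter rows where product == 'Panel':
   discount product  revenue
0        27   Panel      266
3        25   Panel      266
So iloc[1]['revenue'] = 266.

266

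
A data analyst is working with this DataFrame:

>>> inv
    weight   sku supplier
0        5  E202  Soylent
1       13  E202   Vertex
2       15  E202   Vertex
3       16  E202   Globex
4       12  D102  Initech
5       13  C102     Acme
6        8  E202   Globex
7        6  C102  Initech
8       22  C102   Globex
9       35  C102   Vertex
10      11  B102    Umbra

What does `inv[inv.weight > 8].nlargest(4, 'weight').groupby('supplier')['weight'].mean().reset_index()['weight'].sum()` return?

filter rows where weight > 8:
    weight   sku supplier
1       13  E202   Vertex
2       15  E202   Vertex
3       16  E202   Globex
4       12  D102  Initech
5       13  C102     Acme
8       22  C102   Globex
9       35  C102   Vertex
10      11  B102    Umbra
take 4 rows with largest weight:
   weight   sku supplier
9      35  C102   Vertex
8      22  C102   Globex
3      16  E202   Globex
2      15  E202   Vertex
group by supplier, mean of weight:
supplier
Globex    19.0
Vertex    25.0
Name: weight, dtype: float64
reset_index():
  supplier  weight
0   Globex    19.0
1   Vertex    25.0
sum of column 'weight' → 44.0

44.0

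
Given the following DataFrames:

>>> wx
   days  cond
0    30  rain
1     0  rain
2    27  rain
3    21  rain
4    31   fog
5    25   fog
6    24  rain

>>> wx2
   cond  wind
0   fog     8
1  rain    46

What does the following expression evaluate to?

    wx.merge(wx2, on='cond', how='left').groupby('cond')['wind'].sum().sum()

246

merge on 'cond' (how='left') → 7 rows:
   days  cond  wind
0    30  rain    46
1     0  rain    46
2    27  rain    46
3    21  rain    46
4    31   fog     8
5    25   fog     8
6    24  rain    46
group by cond, sum of wind:
cond
fog      16
rain    230
Name: wind, dtype: int64
Hence 246.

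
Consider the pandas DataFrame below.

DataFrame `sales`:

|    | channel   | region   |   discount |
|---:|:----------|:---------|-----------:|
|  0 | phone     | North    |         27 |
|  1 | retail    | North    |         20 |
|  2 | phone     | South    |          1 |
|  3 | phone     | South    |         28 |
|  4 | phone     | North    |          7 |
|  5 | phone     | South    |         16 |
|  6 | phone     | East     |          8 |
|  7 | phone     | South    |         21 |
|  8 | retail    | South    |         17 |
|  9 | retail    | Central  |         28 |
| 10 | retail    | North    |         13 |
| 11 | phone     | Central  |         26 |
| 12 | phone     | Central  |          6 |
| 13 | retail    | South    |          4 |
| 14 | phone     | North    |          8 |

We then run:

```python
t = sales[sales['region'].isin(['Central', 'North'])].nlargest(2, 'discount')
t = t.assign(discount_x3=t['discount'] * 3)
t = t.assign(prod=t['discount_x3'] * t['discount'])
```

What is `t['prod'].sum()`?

4539

filter rows where region in ['Central', 'North']:
   channel   region  discount
0    phone    North        27
1   retail    North        20
4    phone    North         7
9   retail  Central        28
10  retail    North        13
11   phone  Central        26
12   phone  Central         6
14   phone    North         8
take 2 rows with largest discount:
  channel   region  discount
9  retail  Central        28
0   phone    North        27
add column discount_x3 = t['discount'] * 3:
  channel   region  discount  discount_x3
9  retail  Central        28           84
0   phone    North        27           81
add column prod = t['discount_x3'] * t['discount']:
  channel   region  discount  discount_x3  prod
9  retail  Central        28           84  2352
0   phone    North        27           81  2187
Then the sum of column 'prod': 4539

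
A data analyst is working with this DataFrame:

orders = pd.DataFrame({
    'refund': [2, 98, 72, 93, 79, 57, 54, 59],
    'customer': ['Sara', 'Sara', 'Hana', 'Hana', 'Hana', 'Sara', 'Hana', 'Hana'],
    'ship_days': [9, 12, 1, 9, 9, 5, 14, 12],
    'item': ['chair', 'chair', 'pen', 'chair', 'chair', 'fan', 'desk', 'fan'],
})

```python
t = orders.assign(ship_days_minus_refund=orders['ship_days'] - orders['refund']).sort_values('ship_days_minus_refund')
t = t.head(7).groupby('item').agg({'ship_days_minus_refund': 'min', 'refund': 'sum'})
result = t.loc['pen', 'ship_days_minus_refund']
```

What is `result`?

-71

add column ship_days_minus_refund = orders['ship_days'] - orders['refund']:
   refund customer  ship_days   item  ship_days_minus_refund
0       2     Sara          9  chair                       7
1      98     Sara         12  chair                     -86
2      72     Hana          1    pen                     -71
3      93     Hana          9  chair                     -84
4      79     Hana          9  chair                     -70
5      57     Sara          5    fan                     -52
6      54     Hana         14   desk                     -40
7      59     Hana         12    fan                     -47
sort by ship_days_minus_refund:
   refund customer  ship_days   item  ship_days_minus_refund
1      98     Sara         12  chair                     -86
3      93     Hana          9  chair                     -84
2      72     Hana          1    pen                     -71
4      79     Hana          9  chair                     -70
5      57     Sara          5    fan                     -52
7      59     Hana         12    fan                     -47
6      54     Hana         14   desk                     -40
0       2     Sara          9  chair                       7
take first 7 rows:
   refund customer  ship_days   item  ship_days_minus_refund
1      98     Sara         12  chair                     -86
3      93     Hana          9  chair                     -84
2      72     Hana          1    pen                     -71
4      79     Hana          9  chair                     -70
5      57     Sara          5    fan                     -52
7      59     Hana         12    fan                     -47
6      54     Hana         14   desk                     -40
group by item: min(ship_days_minus_refund), sum(refund):
       ship_days_minus_refund  refund
item                                 
chair                     -86     270
desk                      -40      54
fan                       -52     116
pen                       -71      72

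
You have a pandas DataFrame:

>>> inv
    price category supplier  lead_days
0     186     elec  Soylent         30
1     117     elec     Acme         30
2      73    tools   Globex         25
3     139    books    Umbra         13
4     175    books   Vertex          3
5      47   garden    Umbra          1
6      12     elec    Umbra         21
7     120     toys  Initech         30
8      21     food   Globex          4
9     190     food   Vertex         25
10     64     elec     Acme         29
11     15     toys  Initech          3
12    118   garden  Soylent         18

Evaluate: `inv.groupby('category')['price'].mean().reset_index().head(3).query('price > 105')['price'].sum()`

262.5

group by category, mean of price:
category
books     157.00
elec       94.75
food      105.50
garden     82.50
tools      73.00
toys       67.50
Name: price, dtype: float64
reset_index():
  category   price
0    books  157.00
1     elec   94.75
2     food  105.50
3   garden   82.50
4    tools   73.00
5     toys   67.50
take first 3 rows:
  category   price
0    books  157.00
1     elec   94.75
2     food  105.50
filter rows where price > 105:
  category  price
0    books  157.0
2     food  105.5
Reading off the sum of column 'price', we get 262.5.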